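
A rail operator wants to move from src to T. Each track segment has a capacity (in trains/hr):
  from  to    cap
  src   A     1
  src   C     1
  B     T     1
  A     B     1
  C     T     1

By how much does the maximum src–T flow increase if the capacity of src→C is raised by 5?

0

Original max flow = 2.
Even with extra capacity on src→C, another cut of capacity 2 remains binding.
New max flow = 2. Increase = 0.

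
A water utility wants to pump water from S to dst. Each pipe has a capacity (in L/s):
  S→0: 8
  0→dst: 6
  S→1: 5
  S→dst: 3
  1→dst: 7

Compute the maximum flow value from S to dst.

14

Augment S→dst: bottleneck 3. Total 3.
Augment S→0→dst: bottleneck 6. Total 9.
Augment S→1→dst: bottleneck 5. Total 14.
No augmenting path remains in the residual graph.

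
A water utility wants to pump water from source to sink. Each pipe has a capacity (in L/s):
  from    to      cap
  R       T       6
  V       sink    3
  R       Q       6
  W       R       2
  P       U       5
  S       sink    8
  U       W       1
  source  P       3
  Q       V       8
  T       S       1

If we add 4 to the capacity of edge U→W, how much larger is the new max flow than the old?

1

Original max flow = 1.
After raising cap(U→W), augmenting paths through that edge carry 1 more unit.
New max flow = 2. Increase = 1.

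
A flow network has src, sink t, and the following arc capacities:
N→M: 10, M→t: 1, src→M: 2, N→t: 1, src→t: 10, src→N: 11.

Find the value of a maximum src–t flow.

Augment src→t: bottleneck 10. Total 10.
Augment src→N→t: bottleneck 1. Total 11.
Augment src→M→t: bottleneck 1. Total 12.
No augmenting path remains in the residual graph.

12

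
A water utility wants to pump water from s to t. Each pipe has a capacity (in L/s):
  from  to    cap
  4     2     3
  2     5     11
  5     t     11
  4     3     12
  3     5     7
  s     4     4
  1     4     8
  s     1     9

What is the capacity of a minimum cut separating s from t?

10

Max flow = 10 (via 3 augmenting paths).
In the residual at optimum, the set reachable from s is {1, 3, 4, s}.
Cut edges: 4→2 (cap 3), 3→5 (cap 7). Sum = 10.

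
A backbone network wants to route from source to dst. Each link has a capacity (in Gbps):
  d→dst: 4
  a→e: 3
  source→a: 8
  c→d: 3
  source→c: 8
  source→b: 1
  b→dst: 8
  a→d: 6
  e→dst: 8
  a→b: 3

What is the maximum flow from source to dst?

Augment source→b→dst: bottleneck 1. Total 1.
Augment source→a→d→dst: bottleneck 4. Total 5.
Augment source→a→e→dst: bottleneck 3. Total 8.
Augment source→a→b→dst: bottleneck 1. Total 9.
Augment source→c→d→a→b→dst: bottleneck 2. Total 11.
No augmenting path remains in the residual graph.

11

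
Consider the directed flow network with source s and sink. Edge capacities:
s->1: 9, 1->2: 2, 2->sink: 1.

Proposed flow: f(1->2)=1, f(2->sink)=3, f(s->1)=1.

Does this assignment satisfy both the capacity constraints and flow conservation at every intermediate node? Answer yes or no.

No

Capacity violated on 2->sink: flow 3 > capacity 1.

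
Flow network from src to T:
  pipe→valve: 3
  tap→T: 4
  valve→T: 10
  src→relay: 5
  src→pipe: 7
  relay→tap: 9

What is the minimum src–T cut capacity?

Max flow = 7 (via 2 augmenting paths).
In the residual at optimum, the set reachable from src is {pipe, relay, src, tap}.
Cut edges: pipe→valve (cap 3), tap→T (cap 4). Sum = 7.

7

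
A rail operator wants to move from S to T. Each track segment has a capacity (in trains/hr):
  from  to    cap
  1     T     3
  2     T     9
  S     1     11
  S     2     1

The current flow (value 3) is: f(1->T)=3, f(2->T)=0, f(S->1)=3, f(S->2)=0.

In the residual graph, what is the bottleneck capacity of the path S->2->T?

1

Residual capacities along the path: S->2: 1, 2->T: 9.
Minimum is 1.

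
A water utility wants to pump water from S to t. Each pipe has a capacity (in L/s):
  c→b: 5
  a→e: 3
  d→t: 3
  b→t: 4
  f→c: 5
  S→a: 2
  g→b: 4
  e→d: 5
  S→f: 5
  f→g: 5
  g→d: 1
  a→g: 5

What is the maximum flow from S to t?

Augment S→a→e→d→t: bottleneck 2. Total 2.
Augment S→f→g→d→t: bottleneck 1. Total 3.
Augment S→f→g→b→t: bottleneck 4. Total 7.
No augmenting path remains in the residual graph.

7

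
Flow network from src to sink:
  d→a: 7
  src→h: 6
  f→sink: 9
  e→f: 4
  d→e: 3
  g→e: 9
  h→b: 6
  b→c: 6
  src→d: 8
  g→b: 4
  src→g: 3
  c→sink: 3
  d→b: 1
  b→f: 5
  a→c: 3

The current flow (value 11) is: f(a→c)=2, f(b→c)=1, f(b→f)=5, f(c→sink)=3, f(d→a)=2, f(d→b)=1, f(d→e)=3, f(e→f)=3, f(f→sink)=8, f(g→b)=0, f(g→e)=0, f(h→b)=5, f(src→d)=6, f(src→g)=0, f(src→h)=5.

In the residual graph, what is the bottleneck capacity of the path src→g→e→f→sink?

1

Residual capacities along the path: src→g: 3, g→e: 9, e→f: 1, f→sink: 1.
Minimum is 1.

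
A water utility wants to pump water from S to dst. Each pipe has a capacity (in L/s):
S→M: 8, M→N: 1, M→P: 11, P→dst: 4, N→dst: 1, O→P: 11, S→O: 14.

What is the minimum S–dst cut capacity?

5

Max flow = 5 (via 2 augmenting paths).
In the residual at optimum, the set reachable from S is {M, O, P, S}.
Cut edges: M→N (cap 1), P→dst (cap 4). Sum = 5.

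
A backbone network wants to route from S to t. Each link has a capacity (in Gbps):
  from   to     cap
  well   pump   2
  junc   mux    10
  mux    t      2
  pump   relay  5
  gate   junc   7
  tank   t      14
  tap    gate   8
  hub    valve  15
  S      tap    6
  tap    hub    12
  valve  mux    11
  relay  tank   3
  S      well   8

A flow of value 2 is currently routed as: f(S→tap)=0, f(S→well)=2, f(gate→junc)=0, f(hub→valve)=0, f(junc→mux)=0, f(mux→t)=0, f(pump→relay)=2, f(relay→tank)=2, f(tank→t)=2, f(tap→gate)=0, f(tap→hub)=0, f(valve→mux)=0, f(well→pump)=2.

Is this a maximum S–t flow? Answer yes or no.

Residual path S→tap→hub→valve→mux→t has bottleneck 2 > 0.
Pushing 2 along it raises the flow to 4, so the given flow is not maximum.

No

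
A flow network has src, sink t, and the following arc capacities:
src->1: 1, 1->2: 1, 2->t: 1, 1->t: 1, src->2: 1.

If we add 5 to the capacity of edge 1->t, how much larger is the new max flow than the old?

Original max flow = 2.
Edge 1->t does not cross the min cut (source side {src}), so extra capacity there cannot help.
New max flow = 2. Increase = 0.

0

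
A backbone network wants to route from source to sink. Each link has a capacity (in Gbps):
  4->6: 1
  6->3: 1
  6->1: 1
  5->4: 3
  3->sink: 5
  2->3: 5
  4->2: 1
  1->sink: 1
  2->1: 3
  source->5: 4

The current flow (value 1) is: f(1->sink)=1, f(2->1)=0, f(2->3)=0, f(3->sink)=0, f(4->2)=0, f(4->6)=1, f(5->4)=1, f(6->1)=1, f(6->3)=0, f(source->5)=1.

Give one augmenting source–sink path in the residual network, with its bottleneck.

Residual along source->5->4->2->3->sink: source->5: 3, 5->4: 2, 4->2: 1, 2->3: 5, 3->sink: 5.
Bottleneck = min = 1.

source->5->4->2->3->sink, bottleneck 1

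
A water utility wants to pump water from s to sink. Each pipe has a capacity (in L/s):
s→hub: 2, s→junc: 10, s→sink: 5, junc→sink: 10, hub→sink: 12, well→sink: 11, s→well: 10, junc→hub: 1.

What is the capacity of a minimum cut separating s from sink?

27

Max flow = 27 (via 4 augmenting paths).
In the residual at optimum, the set reachable from s is {s}.
Cut edges: s→junc (cap 10), s→well (cap 10), s→hub (cap 2), s→sink (cap 5). Sum = 27.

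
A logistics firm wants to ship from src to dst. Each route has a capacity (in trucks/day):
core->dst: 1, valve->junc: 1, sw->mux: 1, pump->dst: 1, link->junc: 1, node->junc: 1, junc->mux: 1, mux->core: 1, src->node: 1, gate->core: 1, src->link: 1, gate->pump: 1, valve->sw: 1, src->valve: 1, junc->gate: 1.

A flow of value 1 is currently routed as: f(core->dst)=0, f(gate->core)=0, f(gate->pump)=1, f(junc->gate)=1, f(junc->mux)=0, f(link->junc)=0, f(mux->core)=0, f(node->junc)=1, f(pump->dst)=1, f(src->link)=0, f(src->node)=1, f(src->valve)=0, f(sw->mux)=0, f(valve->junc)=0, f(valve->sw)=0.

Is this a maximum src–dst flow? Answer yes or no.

No

Residual path src->valve->sw->mux->core->dst has bottleneck 1 > 0.
Pushing 1 along it raises the flow to 2, so the given flow is not maximum.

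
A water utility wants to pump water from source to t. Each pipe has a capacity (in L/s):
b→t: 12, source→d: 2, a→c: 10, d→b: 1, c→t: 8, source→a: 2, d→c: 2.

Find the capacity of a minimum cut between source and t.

Max flow = 4 (via 3 augmenting paths).
In the residual at optimum, the set reachable from source is {source}.
Cut edges: source→d (cap 2), source→a (cap 2). Sum = 4.

4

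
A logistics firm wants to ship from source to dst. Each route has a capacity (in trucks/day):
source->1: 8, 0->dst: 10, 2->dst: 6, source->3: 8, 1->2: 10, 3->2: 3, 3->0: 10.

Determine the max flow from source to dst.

Augment source->3->0->dst: bottleneck 8. Total 8.
Augment source->1->2->dst: bottleneck 6. Total 14.
No augmenting path remains in the residual graph.

14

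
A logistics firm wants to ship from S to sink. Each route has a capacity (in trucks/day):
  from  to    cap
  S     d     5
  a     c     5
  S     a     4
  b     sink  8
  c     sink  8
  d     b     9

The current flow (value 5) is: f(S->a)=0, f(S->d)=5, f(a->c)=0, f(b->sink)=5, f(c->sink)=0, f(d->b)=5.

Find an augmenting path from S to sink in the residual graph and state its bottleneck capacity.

S->a->c->sink, bottleneck 4

Residual along S->a->c->sink: S->a: 4, a->c: 5, c->sink: 8.
Bottleneck = min = 4.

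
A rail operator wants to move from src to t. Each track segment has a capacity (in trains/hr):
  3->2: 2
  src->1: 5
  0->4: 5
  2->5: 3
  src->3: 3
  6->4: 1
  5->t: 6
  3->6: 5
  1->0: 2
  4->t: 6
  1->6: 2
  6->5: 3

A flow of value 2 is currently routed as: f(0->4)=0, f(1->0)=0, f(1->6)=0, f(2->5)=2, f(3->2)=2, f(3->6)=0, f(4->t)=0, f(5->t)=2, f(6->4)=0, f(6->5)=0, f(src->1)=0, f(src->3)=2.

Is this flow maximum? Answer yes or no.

No

Residual path src->3->6->5->t has bottleneck 1 > 0.
Pushing 1 along it raises the flow to 3, so the given flow is not maximum.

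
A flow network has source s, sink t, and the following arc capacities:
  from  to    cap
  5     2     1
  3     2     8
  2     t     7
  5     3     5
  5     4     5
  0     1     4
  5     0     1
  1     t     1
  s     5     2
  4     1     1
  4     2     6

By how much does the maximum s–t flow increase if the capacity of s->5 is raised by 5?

Original max flow = 2.
After raising cap(s->5), augmenting paths through that edge carry 5 more units.
New max flow = 7. Increase = 5.

5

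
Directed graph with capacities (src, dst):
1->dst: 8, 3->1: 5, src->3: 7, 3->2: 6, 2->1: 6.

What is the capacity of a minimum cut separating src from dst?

7

Max flow = 7 (via 2 augmenting paths).
In the residual at optimum, the set reachable from src is {src}.
Cut edges: src->3 (cap 7). Sum = 7.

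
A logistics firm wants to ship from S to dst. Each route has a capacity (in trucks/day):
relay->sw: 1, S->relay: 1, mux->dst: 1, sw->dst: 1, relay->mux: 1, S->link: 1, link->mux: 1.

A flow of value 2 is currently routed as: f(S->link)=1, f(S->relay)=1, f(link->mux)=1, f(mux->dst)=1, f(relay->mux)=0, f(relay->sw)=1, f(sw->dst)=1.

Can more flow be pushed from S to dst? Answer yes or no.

Residual reachable from S: {S}; dst is not reachable.
Saturated cut: S->link, S->relay with total capacity 2 = current flow value. Flow is maximum.

No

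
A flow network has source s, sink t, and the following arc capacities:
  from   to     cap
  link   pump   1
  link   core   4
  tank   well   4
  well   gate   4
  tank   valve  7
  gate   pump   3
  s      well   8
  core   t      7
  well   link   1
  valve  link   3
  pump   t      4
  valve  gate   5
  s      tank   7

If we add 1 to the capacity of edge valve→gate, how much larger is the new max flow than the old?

0

Original max flow = 7.
Edge valve→gate does not cross the min cut (source side {gate, s, tank, valve, well}), so extra capacity there cannot help.
New max flow = 7. Increase = 0.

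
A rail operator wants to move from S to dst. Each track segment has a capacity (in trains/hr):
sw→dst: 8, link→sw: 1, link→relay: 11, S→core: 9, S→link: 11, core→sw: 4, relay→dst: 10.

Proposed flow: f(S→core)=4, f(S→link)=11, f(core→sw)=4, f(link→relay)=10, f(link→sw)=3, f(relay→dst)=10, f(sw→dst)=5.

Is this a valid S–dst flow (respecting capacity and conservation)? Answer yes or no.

Capacity violated on link→sw: flow 3 > capacity 1.

No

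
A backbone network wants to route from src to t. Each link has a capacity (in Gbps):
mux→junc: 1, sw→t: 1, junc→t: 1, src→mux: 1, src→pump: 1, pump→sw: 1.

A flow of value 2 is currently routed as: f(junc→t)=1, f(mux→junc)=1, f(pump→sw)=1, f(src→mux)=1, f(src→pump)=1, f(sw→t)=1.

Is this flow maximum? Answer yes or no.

Residual reachable from src: {src}; t is not reachable.
Saturated cut: src→pump, src→mux with total capacity 2 = current flow value. Flow is maximum.

Yes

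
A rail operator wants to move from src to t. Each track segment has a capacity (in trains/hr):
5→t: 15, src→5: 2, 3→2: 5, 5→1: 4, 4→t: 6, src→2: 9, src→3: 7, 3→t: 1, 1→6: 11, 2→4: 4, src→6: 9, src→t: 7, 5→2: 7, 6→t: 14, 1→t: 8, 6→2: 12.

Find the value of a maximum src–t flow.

23

Augment src→t: bottleneck 7. Total 7.
Augment src→5→t: bottleneck 2. Total 9.
Augment src→3→t: bottleneck 1. Total 10.
Augment src→6→t: bottleneck 9. Total 19.
Augment src→2→4→t: bottleneck 4. Total 23.
No augmenting path remains in the residual graph.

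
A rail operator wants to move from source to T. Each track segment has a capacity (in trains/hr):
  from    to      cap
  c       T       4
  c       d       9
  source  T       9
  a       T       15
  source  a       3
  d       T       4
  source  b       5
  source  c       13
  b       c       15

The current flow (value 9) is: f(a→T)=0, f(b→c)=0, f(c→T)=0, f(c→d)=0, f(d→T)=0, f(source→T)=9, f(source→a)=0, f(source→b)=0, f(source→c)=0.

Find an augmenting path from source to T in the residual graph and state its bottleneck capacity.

Residual along source→a→T: source→a: 3, a→T: 15.
Bottleneck = min = 3.

source→a→T, bottleneck 3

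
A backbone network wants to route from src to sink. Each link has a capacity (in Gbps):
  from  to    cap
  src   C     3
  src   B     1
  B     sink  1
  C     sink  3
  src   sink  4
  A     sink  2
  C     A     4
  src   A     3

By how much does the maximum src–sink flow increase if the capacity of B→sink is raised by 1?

0

Original max flow = 10.
Edge B→sink does not cross the min cut (source side {A, src}), so extra capacity there cannot help.
New max flow = 10. Increase = 0.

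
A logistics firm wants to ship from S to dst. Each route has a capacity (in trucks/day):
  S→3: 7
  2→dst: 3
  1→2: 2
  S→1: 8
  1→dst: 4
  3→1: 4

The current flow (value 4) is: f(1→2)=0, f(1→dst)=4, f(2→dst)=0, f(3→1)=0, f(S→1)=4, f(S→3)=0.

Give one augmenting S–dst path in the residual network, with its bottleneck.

S→1→2→dst, bottleneck 2

Residual along S→1→2→dst: S→1: 4, 1→2: 2, 2→dst: 3.
Bottleneck = min = 2.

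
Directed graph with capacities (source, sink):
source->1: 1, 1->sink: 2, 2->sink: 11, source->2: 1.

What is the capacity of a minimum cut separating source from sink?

2

Max flow = 2 (via 2 augmenting paths).
In the residual at optimum, the set reachable from source is {source}.
Cut edges: source->2 (cap 1), source->1 (cap 1). Sum = 2.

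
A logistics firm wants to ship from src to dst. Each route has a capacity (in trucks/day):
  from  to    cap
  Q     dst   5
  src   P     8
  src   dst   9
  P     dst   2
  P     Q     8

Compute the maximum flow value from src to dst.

16

Augment src→dst: bottleneck 9. Total 9.
Augment src→P→dst: bottleneck 2. Total 11.
Augment src→P→Q→dst: bottleneck 5. Total 16.
No augmenting path remains in the residual graph.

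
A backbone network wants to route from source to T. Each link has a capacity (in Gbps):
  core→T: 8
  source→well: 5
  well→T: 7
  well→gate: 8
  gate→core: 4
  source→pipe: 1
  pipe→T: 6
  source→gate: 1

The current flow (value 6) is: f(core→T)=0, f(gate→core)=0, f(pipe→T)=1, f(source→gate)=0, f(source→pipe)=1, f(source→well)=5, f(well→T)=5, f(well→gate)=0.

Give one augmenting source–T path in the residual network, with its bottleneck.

Residual along source→gate→core→T: source→gate: 1, gate→core: 4, core→T: 8.
Bottleneck = min = 1.

source→gate→core→T, bottleneck 1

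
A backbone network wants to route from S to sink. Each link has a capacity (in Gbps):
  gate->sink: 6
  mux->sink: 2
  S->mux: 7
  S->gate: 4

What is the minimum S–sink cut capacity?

Max flow = 6 (via 2 augmenting paths).
In the residual at optimum, the set reachable from S is {S, mux}.
Cut edges: S->gate (cap 4), mux->sink (cap 2). Sum = 6.

6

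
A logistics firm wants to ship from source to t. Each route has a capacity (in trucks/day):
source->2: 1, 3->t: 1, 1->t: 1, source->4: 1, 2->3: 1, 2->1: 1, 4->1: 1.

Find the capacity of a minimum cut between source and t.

Max flow = 2 (via 2 augmenting paths).
In the residual at optimum, the set reachable from source is {source}.
Cut edges: source->4 (cap 1), source->2 (cap 1). Sum = 2.

2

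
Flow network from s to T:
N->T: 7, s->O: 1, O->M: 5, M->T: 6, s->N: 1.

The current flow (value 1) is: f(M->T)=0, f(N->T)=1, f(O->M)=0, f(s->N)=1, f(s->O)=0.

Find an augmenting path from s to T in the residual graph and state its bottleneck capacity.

s->O->M->T, bottleneck 1

Residual along s->O->M->T: s->O: 1, O->M: 5, M->T: 6.
Bottleneck = min = 1.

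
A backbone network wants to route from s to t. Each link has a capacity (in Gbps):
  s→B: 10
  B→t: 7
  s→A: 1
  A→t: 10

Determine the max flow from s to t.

Augment s→A→t: bottleneck 1. Total 1.
Augment s→B→t: bottleneck 7. Total 8.
No augmenting path remains in the residual graph.

8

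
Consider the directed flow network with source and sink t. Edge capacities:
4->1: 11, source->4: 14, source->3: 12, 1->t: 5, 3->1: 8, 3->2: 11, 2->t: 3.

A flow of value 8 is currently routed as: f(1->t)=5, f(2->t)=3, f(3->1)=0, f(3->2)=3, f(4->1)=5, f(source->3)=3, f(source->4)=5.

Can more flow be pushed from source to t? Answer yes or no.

Residual reachable from source: {1, 2, 3, 4, source}; t is not reachable.
Saturated cut: 1->t, 2->t with total capacity 8 = current flow value. Flow is maximum.

No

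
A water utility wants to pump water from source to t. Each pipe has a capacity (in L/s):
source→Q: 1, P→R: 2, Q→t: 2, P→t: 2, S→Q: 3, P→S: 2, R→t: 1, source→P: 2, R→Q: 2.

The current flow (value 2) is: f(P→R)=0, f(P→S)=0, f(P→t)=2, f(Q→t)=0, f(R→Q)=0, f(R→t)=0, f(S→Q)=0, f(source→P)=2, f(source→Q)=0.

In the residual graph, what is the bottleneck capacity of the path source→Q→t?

Residual capacities along the path: source→Q: 1, Q→t: 2.
Minimum is 1.

1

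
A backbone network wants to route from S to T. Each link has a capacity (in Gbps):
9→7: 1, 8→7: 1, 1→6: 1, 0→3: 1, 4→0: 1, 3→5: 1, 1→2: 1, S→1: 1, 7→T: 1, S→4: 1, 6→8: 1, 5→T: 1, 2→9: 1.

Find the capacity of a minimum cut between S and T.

2

Max flow = 2 (via 2 augmenting paths).
In the residual at optimum, the set reachable from S is {S}.
Cut edges: S→4 (cap 1), S→1 (cap 1). Sum = 2.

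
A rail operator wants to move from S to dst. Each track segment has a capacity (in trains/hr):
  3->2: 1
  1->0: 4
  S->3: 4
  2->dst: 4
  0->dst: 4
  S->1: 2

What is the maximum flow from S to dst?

3

Augment S->1->0->dst: bottleneck 2. Total 2.
Augment S->3->2->dst: bottleneck 1. Total 3.
No augmenting path remains in the residual graph.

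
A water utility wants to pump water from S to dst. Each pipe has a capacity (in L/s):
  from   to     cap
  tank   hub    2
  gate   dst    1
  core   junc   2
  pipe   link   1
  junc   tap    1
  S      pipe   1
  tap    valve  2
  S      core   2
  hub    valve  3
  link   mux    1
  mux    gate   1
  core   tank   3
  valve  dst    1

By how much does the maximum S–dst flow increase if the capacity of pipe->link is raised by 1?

Original max flow = 2.
Edge pipe->link does not cross the min cut (source side {S, core, hub, junc, tank, tap, valve}), so extra capacity there cannot help.
New max flow = 2. Increase = 0.

0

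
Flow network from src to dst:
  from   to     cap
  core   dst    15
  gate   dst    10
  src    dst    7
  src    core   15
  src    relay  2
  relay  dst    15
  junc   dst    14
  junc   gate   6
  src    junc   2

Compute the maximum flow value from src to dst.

Augment src→dst: bottleneck 7. Total 7.
Augment src→junc→dst: bottleneck 2. Total 9.
Augment src→relay→dst: bottleneck 2. Total 11.
Augment src→core→dst: bottleneck 15. Total 26.
No augmenting path remains in the residual graph.

26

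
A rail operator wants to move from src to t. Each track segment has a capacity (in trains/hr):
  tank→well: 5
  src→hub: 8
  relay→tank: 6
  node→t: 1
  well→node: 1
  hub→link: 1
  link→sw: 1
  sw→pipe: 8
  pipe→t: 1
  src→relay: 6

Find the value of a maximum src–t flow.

Augment src→relay→tank→well→node→t: bottleneck 1. Total 1.
Augment src→hub→link→sw→pipe→t: bottleneck 1. Total 2.
No augmenting path remains in the residual graph.

2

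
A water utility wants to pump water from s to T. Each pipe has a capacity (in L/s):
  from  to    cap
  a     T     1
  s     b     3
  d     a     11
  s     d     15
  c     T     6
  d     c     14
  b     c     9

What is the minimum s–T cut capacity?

Max flow = 7 (via 3 augmenting paths).
In the residual at optimum, the set reachable from s is {a, b, c, d, s}.
Cut edges: c→T (cap 6), a→T (cap 1). Sum = 7.

7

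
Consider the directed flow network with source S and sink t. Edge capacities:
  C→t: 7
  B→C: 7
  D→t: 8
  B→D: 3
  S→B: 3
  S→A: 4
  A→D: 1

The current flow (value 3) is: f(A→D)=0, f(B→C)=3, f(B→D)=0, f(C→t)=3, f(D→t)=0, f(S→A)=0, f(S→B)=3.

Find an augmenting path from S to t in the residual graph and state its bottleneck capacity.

Residual along S→A→D→t: S→A: 4, A→D: 1, D→t: 8.
Bottleneck = min = 1.

S→A→D→t, bottleneck 1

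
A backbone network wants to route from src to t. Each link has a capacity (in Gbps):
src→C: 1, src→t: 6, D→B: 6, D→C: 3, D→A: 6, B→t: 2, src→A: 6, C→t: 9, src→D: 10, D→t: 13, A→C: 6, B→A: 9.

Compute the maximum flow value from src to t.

Augment src→t: bottleneck 6. Total 6.
Augment src→D→t: bottleneck 10. Total 16.
Augment src→C→t: bottleneck 1. Total 17.
Augment src→A→C→t: bottleneck 6. Total 23.
No augmenting path remains in the residual graph.

23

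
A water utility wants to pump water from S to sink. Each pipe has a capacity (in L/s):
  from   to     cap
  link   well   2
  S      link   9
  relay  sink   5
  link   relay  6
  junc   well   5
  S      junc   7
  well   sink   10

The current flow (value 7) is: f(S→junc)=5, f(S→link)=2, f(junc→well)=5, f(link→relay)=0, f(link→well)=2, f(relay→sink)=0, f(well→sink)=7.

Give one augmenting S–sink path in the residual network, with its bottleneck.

S→link→relay→sink, bottleneck 5

Residual along S→link→relay→sink: S→link: 7, link→relay: 6, relay→sink: 5.
Bottleneck = min = 5.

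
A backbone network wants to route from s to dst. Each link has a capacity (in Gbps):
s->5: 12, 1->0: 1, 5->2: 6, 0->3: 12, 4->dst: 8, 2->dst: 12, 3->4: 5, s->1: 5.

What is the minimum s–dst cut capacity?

7

Max flow = 7 (via 2 augmenting paths).
In the residual at optimum, the set reachable from s is {1, 5, s}.
Cut edges: 5->2 (cap 6), 1->0 (cap 1). Sum = 7.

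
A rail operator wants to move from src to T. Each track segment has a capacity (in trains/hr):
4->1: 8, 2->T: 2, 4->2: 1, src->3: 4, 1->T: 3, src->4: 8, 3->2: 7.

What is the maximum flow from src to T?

5

Augment src->3->2->T: bottleneck 2. Total 2.
Augment src->4->1->T: bottleneck 3. Total 5.
No augmenting path remains in the residual graph.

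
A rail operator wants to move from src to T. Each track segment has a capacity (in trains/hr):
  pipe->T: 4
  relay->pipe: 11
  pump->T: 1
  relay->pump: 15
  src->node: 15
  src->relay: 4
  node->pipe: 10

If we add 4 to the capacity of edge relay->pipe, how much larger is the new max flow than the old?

Original max flow = 5.
Edge relay->pipe does not cross the min cut (source side {node, pipe, pump, relay, src}), so extra capacity there cannot help.
New max flow = 5. Increase = 0.

0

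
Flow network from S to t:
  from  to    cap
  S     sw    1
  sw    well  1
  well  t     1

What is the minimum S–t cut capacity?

1

Max flow = 1 (via 1 augmenting path).
In the residual at optimum, the set reachable from S is {S}.
Cut edges: S→sw (cap 1). Sum = 1.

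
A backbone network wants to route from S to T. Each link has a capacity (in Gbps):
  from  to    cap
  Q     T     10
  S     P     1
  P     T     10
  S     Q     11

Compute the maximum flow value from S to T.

Augment S->Q->T: bottleneck 10. Total 10.
Augment S->P->T: bottleneck 1. Total 11.
No augmenting path remains in the residual graph.

11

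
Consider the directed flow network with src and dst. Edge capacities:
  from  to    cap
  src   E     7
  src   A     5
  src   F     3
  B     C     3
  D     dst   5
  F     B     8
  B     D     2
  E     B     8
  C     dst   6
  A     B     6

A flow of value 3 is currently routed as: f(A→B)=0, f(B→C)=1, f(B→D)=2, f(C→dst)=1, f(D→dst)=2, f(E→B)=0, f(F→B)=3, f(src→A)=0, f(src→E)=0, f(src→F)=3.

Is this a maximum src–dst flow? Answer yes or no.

No

Residual path src→E→B→C→dst has bottleneck 2 > 0.
Pushing 2 along it raises the flow to 5, so the given flow is not maximum.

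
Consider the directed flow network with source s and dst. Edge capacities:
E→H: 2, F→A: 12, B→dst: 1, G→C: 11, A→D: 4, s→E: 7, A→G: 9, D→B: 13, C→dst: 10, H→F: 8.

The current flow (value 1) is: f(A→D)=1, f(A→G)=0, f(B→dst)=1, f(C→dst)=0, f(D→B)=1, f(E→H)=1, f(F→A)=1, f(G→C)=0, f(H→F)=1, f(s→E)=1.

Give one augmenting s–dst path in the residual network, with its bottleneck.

s→E→H→F→A→G→C→dst, bottleneck 1

Residual along s→E→H→F→A→G→C→dst: s→E: 6, E→H: 1, H→F: 7, F→A: 11, A→G: 9, G→C: 11, C→dst: 10.
Bottleneck = min = 1.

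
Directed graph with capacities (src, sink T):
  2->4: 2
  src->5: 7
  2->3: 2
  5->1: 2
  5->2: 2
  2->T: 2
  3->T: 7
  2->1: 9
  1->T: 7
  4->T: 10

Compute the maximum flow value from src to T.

4

Augment src->5->2->T: bottleneck 2. Total 2.
Augment src->5->1->T: bottleneck 2. Total 4.
No augmenting path remains in the residual graph.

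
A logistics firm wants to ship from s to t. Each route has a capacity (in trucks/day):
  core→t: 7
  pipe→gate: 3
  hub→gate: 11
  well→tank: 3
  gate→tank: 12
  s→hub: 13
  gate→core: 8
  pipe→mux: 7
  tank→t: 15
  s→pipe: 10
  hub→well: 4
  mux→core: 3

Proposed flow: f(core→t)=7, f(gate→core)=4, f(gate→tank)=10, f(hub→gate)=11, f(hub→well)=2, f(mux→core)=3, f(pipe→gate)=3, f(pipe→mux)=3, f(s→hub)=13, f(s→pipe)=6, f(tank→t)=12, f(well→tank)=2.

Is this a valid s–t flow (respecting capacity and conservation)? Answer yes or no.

Every edge has 0 ≤ f(e) ≤ cap(e).
At each intermediate node, inflow equals outflow.

Yes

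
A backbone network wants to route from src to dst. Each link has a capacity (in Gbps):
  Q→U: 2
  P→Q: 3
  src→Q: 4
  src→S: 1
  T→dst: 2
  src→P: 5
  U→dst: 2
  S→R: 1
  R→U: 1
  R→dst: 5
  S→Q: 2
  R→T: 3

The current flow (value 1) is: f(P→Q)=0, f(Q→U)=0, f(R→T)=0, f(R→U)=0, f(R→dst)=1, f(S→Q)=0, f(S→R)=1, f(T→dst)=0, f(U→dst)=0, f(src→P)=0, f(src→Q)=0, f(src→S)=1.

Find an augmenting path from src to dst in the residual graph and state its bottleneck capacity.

src→Q→U→dst, bottleneck 2

Residual along src→Q→U→dst: src→Q: 4, Q→U: 2, U→dst: 2.
Bottleneck = min = 2.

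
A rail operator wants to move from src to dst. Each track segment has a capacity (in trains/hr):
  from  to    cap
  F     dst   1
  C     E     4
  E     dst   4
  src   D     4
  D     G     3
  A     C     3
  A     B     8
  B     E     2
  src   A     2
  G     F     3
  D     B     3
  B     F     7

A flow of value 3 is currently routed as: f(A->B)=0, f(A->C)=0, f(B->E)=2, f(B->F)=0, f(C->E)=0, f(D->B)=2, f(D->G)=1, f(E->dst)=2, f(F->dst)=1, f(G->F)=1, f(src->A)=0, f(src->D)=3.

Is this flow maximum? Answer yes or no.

Residual path src->A->C->E->dst has bottleneck 2 > 0.
Pushing 2 along it raises the flow to 5, so the given flow is not maximum.

No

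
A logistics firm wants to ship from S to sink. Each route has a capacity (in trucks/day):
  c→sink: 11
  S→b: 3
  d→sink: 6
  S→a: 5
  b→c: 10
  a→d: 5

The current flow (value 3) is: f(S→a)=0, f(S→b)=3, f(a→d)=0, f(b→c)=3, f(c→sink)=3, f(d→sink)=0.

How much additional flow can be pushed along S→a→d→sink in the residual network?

5

Residual capacities along the path: S→a: 5, a→d: 5, d→sink: 6.
Minimum is 5.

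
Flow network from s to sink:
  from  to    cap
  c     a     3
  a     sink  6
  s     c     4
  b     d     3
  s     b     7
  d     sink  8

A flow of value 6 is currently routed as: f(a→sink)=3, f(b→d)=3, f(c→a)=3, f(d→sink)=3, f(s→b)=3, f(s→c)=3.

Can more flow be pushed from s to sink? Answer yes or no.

Residual reachable from s: {b, c, s}; sink is not reachable.
Saturated cut: b→d, c→a with total capacity 6 = current flow value. Flow is maximum.

No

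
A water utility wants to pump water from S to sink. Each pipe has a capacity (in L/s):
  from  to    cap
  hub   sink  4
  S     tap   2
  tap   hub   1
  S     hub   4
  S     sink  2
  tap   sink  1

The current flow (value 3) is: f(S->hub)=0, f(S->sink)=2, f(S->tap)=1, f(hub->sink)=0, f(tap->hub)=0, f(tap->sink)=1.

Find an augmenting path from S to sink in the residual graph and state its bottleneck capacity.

Residual along S->hub->sink: S->hub: 4, hub->sink: 4.
Bottleneck = min = 4.

S->hub->sink, bottleneck 4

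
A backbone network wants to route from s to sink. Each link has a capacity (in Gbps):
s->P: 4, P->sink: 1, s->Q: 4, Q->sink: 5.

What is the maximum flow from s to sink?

5

Augment s->Q->sink: bottleneck 4. Total 4.
Augment s->P->sink: bottleneck 1. Total 5.
No augmenting path remains in the residual graph.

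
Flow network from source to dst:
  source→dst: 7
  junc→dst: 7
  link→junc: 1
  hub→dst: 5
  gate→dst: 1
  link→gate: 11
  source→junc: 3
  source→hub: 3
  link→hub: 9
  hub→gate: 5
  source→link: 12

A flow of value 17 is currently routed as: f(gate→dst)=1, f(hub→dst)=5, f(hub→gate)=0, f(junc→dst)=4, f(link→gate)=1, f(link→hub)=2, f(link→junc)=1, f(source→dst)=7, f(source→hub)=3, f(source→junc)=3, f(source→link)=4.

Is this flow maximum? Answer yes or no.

Yes

Residual reachable from source: {gate, hub, link, source}; dst is not reachable.
Saturated cut: source→junc, source→dst, link→junc, hub→dst, gate→dst with total capacity 17 = current flow value. Flow is maximum.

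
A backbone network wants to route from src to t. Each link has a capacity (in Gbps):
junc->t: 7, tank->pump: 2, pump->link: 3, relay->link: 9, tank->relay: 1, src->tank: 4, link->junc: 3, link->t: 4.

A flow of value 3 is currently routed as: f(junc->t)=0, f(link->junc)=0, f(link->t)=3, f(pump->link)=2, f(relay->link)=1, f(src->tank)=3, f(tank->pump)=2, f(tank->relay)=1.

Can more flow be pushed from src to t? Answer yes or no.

Residual reachable from src: {src, tank}; t is not reachable.
Saturated cut: tank->relay, tank->pump with total capacity 3 = current flow value. Flow is maximum.

No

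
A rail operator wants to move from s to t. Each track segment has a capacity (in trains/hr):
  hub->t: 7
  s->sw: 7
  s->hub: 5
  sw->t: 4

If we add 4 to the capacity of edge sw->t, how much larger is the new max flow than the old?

3

Original max flow = 9.
After raising cap(sw->t), augmenting paths through that edge carry 3 more units.
New max flow = 12. Increase = 3.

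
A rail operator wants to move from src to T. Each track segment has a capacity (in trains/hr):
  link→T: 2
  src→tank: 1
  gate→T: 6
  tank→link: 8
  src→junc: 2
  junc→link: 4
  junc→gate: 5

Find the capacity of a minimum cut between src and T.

3

Max flow = 3 (via 2 augmenting paths).
In the residual at optimum, the set reachable from src is {src}.
Cut edges: src→junc (cap 2), src→tank (cap 1). Sum = 3.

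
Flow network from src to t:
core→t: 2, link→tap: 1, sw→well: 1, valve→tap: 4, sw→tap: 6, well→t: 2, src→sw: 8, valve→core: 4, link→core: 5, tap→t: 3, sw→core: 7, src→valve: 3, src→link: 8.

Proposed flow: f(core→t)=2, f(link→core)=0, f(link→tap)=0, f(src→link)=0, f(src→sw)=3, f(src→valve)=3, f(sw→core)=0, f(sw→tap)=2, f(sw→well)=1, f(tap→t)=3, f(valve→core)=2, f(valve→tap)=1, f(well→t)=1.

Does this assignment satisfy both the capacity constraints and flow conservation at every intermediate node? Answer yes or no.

Every edge has 0 ≤ f(e) ≤ cap(e).
At each intermediate node, inflow equals outflow.

Yes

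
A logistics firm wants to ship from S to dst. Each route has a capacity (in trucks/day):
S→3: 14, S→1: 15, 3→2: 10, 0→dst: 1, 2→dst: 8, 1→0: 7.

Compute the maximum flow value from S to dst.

9

Augment S→3→2→dst: bottleneck 8. Total 8.
Augment S→1→0→dst: bottleneck 1. Total 9.
No augmenting path remains in the residual graph.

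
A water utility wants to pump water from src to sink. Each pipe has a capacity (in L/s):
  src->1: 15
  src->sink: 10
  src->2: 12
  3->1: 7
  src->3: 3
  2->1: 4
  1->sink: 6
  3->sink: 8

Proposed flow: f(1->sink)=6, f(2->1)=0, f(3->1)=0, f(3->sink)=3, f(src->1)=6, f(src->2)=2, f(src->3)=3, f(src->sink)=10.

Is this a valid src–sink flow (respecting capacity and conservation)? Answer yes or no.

Conservation fails at 2: inflow 2 ≠ outflow 0.

No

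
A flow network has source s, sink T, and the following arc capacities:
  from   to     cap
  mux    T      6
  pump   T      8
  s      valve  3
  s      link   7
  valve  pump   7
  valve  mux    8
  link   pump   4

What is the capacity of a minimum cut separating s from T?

7

Max flow = 7 (via 2 augmenting paths).
In the residual at optimum, the set reachable from s is {link, s}.
Cut edges: s→valve (cap 3), link→pump (cap 4). Sum = 7.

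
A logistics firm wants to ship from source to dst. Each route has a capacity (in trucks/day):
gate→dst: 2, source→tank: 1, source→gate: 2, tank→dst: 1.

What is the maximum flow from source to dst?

3

Augment source→tank→dst: bottleneck 1. Total 1.
Augment source→gate→dst: bottleneck 2. Total 3.
No augmenting path remains in the residual graph.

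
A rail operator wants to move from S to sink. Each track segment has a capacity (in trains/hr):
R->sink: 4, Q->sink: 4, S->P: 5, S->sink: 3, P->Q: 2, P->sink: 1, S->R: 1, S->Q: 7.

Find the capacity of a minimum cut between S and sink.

Max flow = 9 (via 4 augmenting paths).
In the residual at optimum, the set reachable from S is {P, Q, S}.
Cut edges: S->R (cap 1), S->sink (cap 3), P->sink (cap 1), Q->sink (cap 4). Sum = 9.

9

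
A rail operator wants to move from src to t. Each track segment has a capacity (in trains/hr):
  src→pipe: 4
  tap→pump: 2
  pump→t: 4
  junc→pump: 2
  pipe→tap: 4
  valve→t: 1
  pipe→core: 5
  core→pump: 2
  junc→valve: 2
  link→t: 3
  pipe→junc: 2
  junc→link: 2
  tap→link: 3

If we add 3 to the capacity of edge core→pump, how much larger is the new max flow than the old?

Original max flow = 4.
Edge core→pump does not cross the min cut (source side {src}), so extra capacity there cannot help.
New max flow = 4. Increase = 0.

0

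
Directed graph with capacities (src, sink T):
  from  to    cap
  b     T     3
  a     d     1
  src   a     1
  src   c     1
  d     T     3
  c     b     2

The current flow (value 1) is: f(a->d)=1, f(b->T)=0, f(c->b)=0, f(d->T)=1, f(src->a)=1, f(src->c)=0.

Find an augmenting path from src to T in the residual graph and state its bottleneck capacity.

src->c->b->T, bottleneck 1

Residual along src->c->b->T: src->c: 1, c->b: 2, b->T: 3.
Bottleneck = min = 1.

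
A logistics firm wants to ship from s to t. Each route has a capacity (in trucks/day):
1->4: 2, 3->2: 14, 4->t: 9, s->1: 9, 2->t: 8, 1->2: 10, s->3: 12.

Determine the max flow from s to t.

10

Augment s->1->4->t: bottleneck 2. Total 2.
Augment s->1->2->t: bottleneck 7. Total 9.
Augment s->3->2->t: bottleneck 1. Total 10.
No augmenting path remains in the residual graph.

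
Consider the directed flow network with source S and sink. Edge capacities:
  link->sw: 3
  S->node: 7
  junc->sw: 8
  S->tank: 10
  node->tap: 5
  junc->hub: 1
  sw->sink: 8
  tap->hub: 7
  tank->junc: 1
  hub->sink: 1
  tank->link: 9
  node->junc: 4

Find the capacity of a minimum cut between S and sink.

Max flow = 9 (via 4 augmenting paths).
In the residual at optimum, the set reachable from S is {S, hub, link, node, tank, tap}.
Cut edges: node->junc (cap 4), tank->junc (cap 1), hub->sink (cap 1), link->sw (cap 3). Sum = 9.

9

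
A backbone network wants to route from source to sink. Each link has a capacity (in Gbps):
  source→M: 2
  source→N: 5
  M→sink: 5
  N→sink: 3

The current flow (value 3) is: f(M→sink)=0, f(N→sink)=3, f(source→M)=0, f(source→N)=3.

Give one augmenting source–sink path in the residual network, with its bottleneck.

Residual along source→M→sink: source→M: 2, M→sink: 5.
Bottleneck = min = 2.

source→M→sink, bottleneck 2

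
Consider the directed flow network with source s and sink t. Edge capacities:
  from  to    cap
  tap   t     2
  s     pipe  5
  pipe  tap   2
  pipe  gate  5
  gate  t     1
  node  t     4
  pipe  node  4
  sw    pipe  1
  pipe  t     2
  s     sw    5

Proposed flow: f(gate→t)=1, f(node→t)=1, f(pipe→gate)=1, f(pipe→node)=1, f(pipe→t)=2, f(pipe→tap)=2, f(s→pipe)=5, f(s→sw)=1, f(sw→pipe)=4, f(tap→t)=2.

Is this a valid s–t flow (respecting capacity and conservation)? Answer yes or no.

No

Capacity violated on sw→pipe: flow 4 > capacity 1.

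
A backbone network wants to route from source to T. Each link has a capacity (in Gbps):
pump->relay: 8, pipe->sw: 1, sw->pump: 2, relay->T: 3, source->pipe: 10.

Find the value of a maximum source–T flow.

Augment source->pipe->sw->pump->relay->T: bottleneck 1. Total 1.
No augmenting path remains in the residual graph.

1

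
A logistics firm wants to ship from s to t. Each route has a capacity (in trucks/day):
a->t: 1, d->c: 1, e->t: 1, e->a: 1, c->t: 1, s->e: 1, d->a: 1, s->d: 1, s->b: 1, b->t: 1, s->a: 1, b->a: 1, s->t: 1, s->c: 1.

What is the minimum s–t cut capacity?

5

Max flow = 5 (via 5 augmenting paths).
In the residual at optimum, the set reachable from s is {a, c, d, s}.
Cut edges: s->e (cap 1), s->b (cap 1), s->t (cap 1), a->t (cap 1), c->t (cap 1). Sum = 5.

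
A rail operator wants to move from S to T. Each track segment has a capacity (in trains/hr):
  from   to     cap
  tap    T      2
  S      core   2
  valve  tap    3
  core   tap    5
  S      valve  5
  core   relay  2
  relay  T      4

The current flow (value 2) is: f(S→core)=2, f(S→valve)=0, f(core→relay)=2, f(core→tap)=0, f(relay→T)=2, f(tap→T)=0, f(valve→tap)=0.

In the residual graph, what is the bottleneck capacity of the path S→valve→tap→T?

2

Residual capacities along the path: S→valve: 5, valve→tap: 3, tap→T: 2.
Minimum is 2.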